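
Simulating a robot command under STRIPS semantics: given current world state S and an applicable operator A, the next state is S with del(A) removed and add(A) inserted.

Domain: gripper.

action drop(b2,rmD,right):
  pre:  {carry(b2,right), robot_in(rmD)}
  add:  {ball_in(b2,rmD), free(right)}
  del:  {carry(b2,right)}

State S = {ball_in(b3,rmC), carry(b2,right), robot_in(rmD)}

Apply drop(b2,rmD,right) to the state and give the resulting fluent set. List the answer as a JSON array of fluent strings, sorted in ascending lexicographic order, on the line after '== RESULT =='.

Compute (S \ del) ∪ add:
  pre ⊆ S: {carry(b2,right), robot_in(rmD)} ⊆ S  — applicable
  S \ del = {ball_in(b3,rmC), robot_in(rmD)}
  ∪ add   = {ball_in(b2,rmD), ball_in(b3,rmC), free(right), robot_in(rmD)}

== RESULT ==
["ball_in(b2,rmD)", "ball_in(b3,rmC)", "free(right)", "robot_in(rmD)"]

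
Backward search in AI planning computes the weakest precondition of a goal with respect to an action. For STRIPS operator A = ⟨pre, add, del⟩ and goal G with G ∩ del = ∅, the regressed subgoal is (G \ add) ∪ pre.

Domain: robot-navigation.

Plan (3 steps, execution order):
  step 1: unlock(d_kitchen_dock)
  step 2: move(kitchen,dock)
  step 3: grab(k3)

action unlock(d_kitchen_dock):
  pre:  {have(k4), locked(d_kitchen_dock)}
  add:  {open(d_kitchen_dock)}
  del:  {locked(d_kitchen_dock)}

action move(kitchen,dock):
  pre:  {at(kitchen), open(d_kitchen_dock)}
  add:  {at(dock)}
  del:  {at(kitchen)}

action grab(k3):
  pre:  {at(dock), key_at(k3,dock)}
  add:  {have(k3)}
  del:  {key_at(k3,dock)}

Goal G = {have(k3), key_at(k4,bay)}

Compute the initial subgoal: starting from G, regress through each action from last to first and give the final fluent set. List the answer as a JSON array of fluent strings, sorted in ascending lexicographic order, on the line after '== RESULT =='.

Work backward from the goal:
  through step 3 (grab(k3)): drop {have(k3)}, keep {key_at(k4,bay)}, require {at(dock), key_at(k3,dock)}
    → {at(dock), key_at(k3,dock), key_at(k4,bay)}
  through step 2 (move(kitchen,dock)): drop {at(dock)}, keep {key_at(k3,dock), key_at(k4,bay)}, require {at(kitchen), open(d_kitchen_dock)}
    → {at(kitchen), key_at(k3,dock), key_at(k4,bay), open(d_kitchen_dock)}
  through step 1 (unlock(d_kitchen_dock)): drop {open(d_kitchen_dock)}, keep {at(kitchen), key_at(k3,dock), key_at(k4,bay)}, require {have(k4), locked(d_kitchen_dock)}
    → {at(kitchen), have(k4), key_at(k3,dock), key_at(k4,bay), locked(d_kitchen_dock)}

== RESULT ==
["at(kitchen)", "have(k4)", "key_at(k3,dock)", "key_at(k4,bay)", "locked(d_kitchen_dock)"]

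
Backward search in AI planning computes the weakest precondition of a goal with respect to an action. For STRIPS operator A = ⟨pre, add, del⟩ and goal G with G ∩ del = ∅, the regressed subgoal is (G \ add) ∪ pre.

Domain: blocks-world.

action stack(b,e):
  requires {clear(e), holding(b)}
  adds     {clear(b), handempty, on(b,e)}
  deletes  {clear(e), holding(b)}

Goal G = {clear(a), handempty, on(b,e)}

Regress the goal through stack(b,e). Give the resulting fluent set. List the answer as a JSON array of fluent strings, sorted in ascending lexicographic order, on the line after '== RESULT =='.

Regress:
  G ∩ del = {}  (empty — regression defined)
  G \ add = {clear(a), handempty, on(b,e)} \ {clear(b), handempty, on(b,e)} = {clear(a)}
  ∪ pre   = {clear(a)} ∪ {clear(e), holding(b)}
          = {clear(a), clear(e), holding(b)}

== RESULT ==
["clear(a)", "clear(e)", "holding(b)"]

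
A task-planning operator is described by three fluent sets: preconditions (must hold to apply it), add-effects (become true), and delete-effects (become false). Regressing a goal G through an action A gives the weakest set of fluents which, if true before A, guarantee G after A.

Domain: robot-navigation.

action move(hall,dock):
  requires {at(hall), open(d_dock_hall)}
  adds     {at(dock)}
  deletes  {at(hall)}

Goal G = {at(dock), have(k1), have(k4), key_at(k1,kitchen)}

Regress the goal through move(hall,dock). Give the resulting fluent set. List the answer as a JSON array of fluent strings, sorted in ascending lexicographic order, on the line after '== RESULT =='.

Regress:
  G ∩ del = {}  (empty — regression defined)
  G \ add = {at(dock), have(k1), have(k4), key_at(k1,kitchen)} \ {at(dock)} = {have(k1), have(k4), key_at(k1,kitchen)}
  ∪ pre   = {have(k1), have(k4), key_at(k1,kitchen)} ∪ {at(hall), open(d_dock_hall)}
          = {at(hall), have(k1), have(k4), key_at(k1,kitchen), open(d_dock_hall)}

== RESULT ==
["at(hall)", "have(k1)", "have(k4)", "key_at(k1,kitchen)", "open(d_dock_hall)"]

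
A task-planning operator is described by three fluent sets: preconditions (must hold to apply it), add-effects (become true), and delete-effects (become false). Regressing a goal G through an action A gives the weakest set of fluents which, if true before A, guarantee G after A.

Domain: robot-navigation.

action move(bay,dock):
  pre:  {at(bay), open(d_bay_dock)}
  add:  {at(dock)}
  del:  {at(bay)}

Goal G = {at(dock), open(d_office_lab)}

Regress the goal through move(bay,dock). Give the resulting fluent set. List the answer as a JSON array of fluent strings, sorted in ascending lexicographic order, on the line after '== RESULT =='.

Regress:
  G ∩ del = {}  (empty — regression defined)
  G \ add = {at(dock), open(d_office_lab)} \ {at(dock)} = {open(d_office_lab)}
  ∪ pre   = {open(d_office_lab)} ∪ {at(bay), open(d_bay_dock)}
          = {at(bay), open(d_bay_dock), open(d_office_lab)}

== RESULT ==
["at(bay)", "open(d_bay_dock)", "open(d_office_lab)"]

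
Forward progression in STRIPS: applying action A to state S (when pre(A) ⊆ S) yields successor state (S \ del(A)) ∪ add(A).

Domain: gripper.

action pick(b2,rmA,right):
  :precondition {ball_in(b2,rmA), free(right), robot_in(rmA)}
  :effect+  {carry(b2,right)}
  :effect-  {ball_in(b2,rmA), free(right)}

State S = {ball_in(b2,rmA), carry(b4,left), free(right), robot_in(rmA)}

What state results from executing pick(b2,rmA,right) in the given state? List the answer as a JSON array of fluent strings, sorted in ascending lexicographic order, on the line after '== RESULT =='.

Compute (S \ del) ∪ add:
  pre ⊆ S: {ball_in(b2,rmA), free(right), robot_in(rmA)} ⊆ S  — applicable
  S \ del = {carry(b4,left), robot_in(rmA)}
  ∪ add   = {carry(b2,right), carry(b4,left), robot_in(rmA)}

== RESULT ==
["carry(b2,right)", "carry(b4,left)", "robot_in(rmA)"]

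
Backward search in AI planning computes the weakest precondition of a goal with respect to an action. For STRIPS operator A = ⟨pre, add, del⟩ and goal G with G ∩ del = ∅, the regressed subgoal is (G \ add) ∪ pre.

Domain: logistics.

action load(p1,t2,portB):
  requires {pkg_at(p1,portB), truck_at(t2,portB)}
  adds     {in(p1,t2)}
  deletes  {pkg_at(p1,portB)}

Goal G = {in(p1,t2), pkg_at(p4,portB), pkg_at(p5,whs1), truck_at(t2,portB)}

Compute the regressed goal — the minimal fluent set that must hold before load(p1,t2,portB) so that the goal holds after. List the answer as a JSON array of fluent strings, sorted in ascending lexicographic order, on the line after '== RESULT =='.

Compute (G \ add) ∪ pre:
  G ∩ del = {}  (empty — regression defined)
  G \ add = {in(p1,t2), pkg_at(p4,portB), pkg_at(p5,whs1), truck_at(t2,portB)} \ {in(p1,t2)} = {pkg_at(p4,portB), pkg_at(p5,whs1), truck_at(t2,portB)}
  ∪ pre   = {pkg_at(p4,portB), pkg_at(p5,whs1), truck_at(t2,portB)} ∪ {pkg_at(p1,portB), truck_at(t2,portB)}
          = {pkg_at(p1,portB), pkg_at(p4,portB), pkg_at(p5,whs1), truck_at(t2,portB)}

== RESULT ==
["pkg_at(p1,portB)", "pkg_at(p4,portB)", "pkg_at(p5,whs1)", "truck_at(t2,portB)"]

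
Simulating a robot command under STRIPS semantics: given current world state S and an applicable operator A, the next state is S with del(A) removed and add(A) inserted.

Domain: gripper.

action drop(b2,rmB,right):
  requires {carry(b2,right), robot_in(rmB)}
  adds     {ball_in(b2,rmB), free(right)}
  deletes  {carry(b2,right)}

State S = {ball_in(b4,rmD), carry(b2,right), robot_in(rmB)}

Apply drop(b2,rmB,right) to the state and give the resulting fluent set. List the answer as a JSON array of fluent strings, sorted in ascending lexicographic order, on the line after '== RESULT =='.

Progress:
  pre ⊆ S: {carry(b2,right), robot_in(rmB)} ⊆ S  — applicable
  S \ del = {ball_in(b4,rmD), robot_in(rmB)}
  ∪ add   = {ball_in(b2,rmB), ball_in(b4,rmD), free(right), robot_in(rmB)}

== RESULT ==
["ball_in(b2,rmB)", "ball_in(b4,rmD)", "free(right)", "robot_in(rmB)"]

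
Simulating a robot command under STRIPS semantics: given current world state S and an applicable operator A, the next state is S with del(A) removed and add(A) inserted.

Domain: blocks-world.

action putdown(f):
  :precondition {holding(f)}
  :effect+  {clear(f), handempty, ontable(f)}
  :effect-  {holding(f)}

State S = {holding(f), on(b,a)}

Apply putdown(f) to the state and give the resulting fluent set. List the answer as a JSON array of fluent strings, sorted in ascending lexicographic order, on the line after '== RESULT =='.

Progress:
  pre ⊆ S: {holding(f)} ⊆ S  — applicable
  S \ del = {on(b,a)}
  ∪ add   = {clear(f), handempty, on(b,a), ontable(f)}

== RESULT ==
["clear(f)", "handempty", "on(b,a)", "ontable(f)"]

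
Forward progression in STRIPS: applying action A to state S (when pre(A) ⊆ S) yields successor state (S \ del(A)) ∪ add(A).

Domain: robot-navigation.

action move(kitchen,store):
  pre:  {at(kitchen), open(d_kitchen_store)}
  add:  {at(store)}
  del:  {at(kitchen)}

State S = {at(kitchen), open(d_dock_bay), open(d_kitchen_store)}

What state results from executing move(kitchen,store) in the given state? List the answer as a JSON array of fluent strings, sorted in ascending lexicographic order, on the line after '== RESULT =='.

Progress:
  pre ⊆ S: {at(kitchen), open(d_kitchen_store)} ⊆ S  — applicable
  S \ del = {open(d_dock_bay), open(d_kitchen_store)}
  ∪ add   = {at(store), open(d_dock_bay), open(d_kitchen_store)}

== RESULT ==
["at(store)", "open(d_dock_bay)", "open(d_kitchen_store)"]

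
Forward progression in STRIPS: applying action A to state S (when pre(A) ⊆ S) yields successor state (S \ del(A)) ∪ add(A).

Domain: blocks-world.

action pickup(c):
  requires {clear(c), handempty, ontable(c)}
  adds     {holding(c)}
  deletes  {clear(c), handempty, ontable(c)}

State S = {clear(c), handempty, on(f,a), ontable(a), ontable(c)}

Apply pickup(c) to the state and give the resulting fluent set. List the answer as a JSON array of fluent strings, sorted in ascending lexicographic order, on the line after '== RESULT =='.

Compute (S \ del) ∪ add:
  pre ⊆ S: {clear(c), handempty, ontable(c)} ⊆ S  — applicable
  S \ del = {on(f,a), ontable(a)}
  ∪ add   = {holding(c), on(f,a), ontable(a)}

== RESULT ==
["holding(c)", "on(f,a)", "ontable(a)"]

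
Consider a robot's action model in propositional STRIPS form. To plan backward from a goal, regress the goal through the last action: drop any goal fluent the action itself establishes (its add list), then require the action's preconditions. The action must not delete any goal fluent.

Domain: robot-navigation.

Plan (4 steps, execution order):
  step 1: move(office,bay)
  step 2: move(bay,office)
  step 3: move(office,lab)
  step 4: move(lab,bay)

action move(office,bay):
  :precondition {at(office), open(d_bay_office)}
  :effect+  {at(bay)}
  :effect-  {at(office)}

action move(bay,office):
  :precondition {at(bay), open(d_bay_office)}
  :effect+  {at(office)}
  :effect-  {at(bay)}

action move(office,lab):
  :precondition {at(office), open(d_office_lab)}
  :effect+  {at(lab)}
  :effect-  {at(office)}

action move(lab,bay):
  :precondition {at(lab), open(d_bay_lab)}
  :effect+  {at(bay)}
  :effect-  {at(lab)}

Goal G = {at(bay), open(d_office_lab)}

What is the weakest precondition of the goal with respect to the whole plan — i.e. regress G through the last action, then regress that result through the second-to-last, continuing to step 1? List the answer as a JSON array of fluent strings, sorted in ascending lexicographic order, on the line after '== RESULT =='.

Regress step by step:
  through step 4 (move(lab,bay)): drop {at(bay)}, keep {open(d_office_lab)}, require {at(lab), open(d_bay_lab)}
    → {at(lab), open(d_bay_lab), open(d_office_lab)}
  through step 3 (move(office,lab)): drop {at(lab)}, keep {open(d_bay_lab), open(d_office_lab)}, require {at(office), open(d_office_lab)}
    → {at(office), open(d_bay_lab), open(d_office_lab)}
  through step 2 (move(bay,office)): drop {at(office)}, keep {open(d_bay_lab), open(d_office_lab)}, require {at(bay), open(d_bay_office)}
    → {at(bay), open(d_bay_lab), open(d_bay_office), open(d_office_lab)}
  through step 1 (move(office,bay)): drop {at(bay)}, keep {open(d_bay_lab), open(d_bay_office), open(d_office_lab)}, require {at(office), open(d_bay_office)}
    → {at(office), open(d_bay_lab), open(d_bay_office), open(d_office_lab)}

== RESULT ==
["at(office)", "open(d_bay_lab)", "open(d_bay_office)", "open(d_office_lab)"]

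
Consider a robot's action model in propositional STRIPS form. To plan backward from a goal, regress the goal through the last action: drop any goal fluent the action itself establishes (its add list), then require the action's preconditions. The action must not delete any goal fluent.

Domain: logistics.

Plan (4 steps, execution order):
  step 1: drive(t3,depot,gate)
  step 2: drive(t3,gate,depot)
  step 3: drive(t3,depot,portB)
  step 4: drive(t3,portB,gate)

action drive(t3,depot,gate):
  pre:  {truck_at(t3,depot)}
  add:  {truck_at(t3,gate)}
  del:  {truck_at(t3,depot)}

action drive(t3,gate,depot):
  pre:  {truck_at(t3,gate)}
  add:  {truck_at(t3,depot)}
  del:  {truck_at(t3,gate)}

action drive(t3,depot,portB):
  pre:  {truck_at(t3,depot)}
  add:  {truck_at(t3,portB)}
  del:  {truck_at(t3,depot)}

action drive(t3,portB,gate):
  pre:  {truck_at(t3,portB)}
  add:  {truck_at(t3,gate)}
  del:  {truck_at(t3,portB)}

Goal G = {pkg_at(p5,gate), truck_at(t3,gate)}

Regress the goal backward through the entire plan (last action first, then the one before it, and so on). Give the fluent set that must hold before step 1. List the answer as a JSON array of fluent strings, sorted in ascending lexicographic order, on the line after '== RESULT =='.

Work backward from the goal:
  through step 4 (drive(t3,portB,gate)): drop {truck_at(t3,gate)}, keep {pkg_at(p5,gate)}, require {truck_at(t3,portB)}
    → {pkg_at(p5,gate), truck_at(t3,portB)}
  through step 3 (drive(t3,depot,portB)): drop {truck_at(t3,portB)}, keep {pkg_at(p5,gate)}, require {truck_at(t3,depot)}
    → {pkg_at(p5,gate), truck_at(t3,depot)}
  through step 2 (drive(t3,gate,depot)): drop {truck_at(t3,depot)}, keep {pkg_at(p5,gate)}, require {truck_at(t3,gate)}
    → {pkg_at(p5,gate), truck_at(t3,gate)}
  through step 1 (drive(t3,depot,gate)): drop {truck_at(t3,gate)}, keep {pkg_at(p5,gate)}, require {truck_at(t3,depot)}
    → {pkg_at(p5,gate), truck_at(t3,depot)}

== RESULT ==
["pkg_at(p5,gate)", "truck_at(t3,depot)"]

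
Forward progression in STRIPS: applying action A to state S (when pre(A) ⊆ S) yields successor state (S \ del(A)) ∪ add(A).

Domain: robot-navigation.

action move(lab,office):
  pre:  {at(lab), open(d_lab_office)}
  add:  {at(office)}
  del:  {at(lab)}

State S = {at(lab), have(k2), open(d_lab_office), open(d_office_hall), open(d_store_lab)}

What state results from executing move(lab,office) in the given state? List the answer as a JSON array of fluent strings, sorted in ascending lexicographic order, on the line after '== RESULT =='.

Progress:
  pre ⊆ S: {at(lab), open(d_lab_office)} ⊆ S  — applicable
  S \ del = {have(k2), open(d_lab_office), open(d_office_hall), open(d_store_lab)}
  ∪ add   = {at(office), have(k2), open(d_lab_office), open(d_office_hall), open(d_store_lab)}

== RESULT ==
["at(office)", "have(k2)", "open(d_lab_office)", "open(d_office_hall)", "open(d_store_lab)"]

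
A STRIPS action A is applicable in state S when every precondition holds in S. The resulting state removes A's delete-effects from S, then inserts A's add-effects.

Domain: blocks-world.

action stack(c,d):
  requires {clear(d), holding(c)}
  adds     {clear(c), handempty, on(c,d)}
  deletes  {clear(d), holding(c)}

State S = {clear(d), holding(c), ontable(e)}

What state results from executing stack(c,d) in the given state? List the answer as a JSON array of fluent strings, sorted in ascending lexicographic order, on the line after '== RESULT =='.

Progress:
  pre ⊆ S: {clear(d), holding(c)} ⊆ S  — applicable
  S \ del = {ontable(e)}
  ∪ add   = {clear(c), handempty, on(c,d), ontable(e)}

== RESULT ==
["clear(c)", "handempty", "on(c,d)", "ontable(e)"]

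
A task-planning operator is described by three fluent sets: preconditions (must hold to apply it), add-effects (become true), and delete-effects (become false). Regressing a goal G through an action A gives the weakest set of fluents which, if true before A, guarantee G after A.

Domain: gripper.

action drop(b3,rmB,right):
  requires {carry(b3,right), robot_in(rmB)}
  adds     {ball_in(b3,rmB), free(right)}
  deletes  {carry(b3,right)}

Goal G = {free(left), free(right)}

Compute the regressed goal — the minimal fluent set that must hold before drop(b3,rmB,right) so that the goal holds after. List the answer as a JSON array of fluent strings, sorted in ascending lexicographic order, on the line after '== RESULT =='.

Regress:
  G ∩ del = {}  (empty — regression defined)
  G \ add = {free(left), free(right)} \ {ball_in(b3,rmB), free(right)} = {free(left)}
  ∪ pre   = {free(left)} ∪ {carry(b3,right), robot_in(rmB)}
          = {carry(b3,right), free(left), robot_in(rmB)}

== RESULT ==
["carry(b3,right)", "free(left)", "robot_in(rmB)"]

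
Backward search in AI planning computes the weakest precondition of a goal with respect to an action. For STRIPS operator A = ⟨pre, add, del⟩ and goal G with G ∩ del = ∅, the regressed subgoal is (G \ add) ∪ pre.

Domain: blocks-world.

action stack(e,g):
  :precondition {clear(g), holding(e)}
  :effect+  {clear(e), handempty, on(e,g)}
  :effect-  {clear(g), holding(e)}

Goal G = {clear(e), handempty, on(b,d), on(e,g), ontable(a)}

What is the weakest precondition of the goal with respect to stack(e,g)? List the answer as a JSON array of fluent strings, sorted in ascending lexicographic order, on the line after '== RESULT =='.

Compute (G \ add) ∪ pre:
  G ∩ del = {}  (empty — regression defined)
  G \ add = {clear(e), handempty, on(b,d), on(e,g), ontable(a)} \ {clear(e), handempty, on(e,g)} = {on(b,d), ontable(a)}
  ∪ pre   = {on(b,d), ontable(a)} ∪ {clear(g), holding(e)}
          = {clear(g), holding(e), on(b,d), ontable(a)}

== RESULT ==
["clear(g)", "holding(e)", "on(b,d)", "ontable(a)"]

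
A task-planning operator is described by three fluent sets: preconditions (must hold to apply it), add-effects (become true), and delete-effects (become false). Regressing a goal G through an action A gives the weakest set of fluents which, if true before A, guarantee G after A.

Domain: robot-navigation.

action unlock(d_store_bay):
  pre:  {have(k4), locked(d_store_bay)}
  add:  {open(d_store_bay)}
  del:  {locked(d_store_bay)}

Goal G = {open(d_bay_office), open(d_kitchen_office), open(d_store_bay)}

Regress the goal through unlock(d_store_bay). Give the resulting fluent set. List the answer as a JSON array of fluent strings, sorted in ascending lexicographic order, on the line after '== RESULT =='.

Compute (G \ add) ∪ pre:
  G ∩ del = {}  (empty — regression defined)
  G \ add = {open(d_bay_office), open(d_kitchen_office), open(d_store_bay)} \ {open(d_store_bay)} = {open(d_bay_office), open(d_kitchen_office)}
  ∪ pre   = {open(d_bay_office), open(d_kitchen_office)} ∪ {have(k4), locked(d_store_bay)}
          = {have(k4), locked(d_store_bay), open(d_bay_office), open(d_kitchen_office)}

== RESULT ==
["have(k4)", "locked(d_store_bay)", "open(d_bay_office)", "open(d_kitchen_office)"]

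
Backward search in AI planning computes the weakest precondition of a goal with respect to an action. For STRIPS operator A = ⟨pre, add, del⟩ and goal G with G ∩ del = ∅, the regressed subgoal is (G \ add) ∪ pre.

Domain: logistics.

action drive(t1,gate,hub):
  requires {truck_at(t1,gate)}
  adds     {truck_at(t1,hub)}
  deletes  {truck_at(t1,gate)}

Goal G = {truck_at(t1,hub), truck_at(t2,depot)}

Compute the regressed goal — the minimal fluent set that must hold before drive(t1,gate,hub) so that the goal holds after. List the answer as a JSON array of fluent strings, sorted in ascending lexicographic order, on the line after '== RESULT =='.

Compute (G \ add) ∪ pre:
  G ∩ del = {}  (empty — regression defined)
  G \ add = {truck_at(t1,hub), truck_at(t2,depot)} \ {truck_at(t1,hub)} = {truck_at(t2,depot)}
  ∪ pre   = {truck_at(t2,depot)} ∪ {truck_at(t1,gate)}
          = {truck_at(t1,gate), truck_at(t2,depot)}

== RESULT ==
["truck_at(t1,gate)", "truck_at(t2,depot)"]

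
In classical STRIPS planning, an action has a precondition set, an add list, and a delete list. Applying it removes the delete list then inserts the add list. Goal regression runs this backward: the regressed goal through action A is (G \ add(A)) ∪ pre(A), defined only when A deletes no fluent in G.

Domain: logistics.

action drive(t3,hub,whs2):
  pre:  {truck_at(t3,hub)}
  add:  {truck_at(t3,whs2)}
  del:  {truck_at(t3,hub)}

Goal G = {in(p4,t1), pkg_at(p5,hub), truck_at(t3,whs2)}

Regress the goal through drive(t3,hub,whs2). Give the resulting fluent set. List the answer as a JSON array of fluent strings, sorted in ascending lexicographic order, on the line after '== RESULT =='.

Regress:
  G ∩ del = {}  (empty — regression defined)
  G \ add = {in(p4,t1), pkg_at(p5,hub), truck_at(t3,whs2)} \ {truck_at(t3,whs2)} = {in(p4,t1), pkg_at(p5,hub)}
  ∪ pre   = {in(p4,t1), pkg_at(p5,hub)} ∪ {truck_at(t3,hub)}
          = {in(p4,t1), pkg_at(p5,hub), truck_at(t3,hub)}

== RESULT ==
["in(p4,t1)", "pkg_at(p5,hub)", "truck_at(t3,hub)"]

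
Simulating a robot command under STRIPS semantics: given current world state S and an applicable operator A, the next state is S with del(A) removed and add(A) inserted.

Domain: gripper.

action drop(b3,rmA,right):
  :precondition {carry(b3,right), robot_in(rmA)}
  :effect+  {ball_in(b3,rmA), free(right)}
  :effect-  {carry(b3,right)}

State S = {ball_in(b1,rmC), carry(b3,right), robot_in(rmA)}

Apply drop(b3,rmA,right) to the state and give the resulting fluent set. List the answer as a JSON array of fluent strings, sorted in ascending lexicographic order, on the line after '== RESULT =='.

Compute (S \ del) ∪ add:
  pre ⊆ S: {carry(b3,right), robot_in(rmA)} ⊆ S  — applicable
  S \ del = {ball_in(b1,rmC), robot_in(rmA)}
  ∪ add   = {ball_in(b1,rmC), ball_in(b3,rmA), free(right), robot_in(rmA)}

== RESULT ==
["ball_in(b1,rmC)", "ball_in(b3,rmA)", "free(right)", "robot_in(rmA)"]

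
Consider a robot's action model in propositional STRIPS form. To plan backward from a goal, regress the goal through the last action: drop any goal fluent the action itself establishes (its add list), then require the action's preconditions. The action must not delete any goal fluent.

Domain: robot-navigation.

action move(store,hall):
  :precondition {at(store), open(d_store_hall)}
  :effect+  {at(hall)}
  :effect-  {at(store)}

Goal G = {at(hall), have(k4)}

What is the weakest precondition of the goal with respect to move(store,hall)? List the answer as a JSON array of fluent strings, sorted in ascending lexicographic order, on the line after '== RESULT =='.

Compute (G \ add) ∪ pre:
  G ∩ del = {}  (empty — regression defined)
  G \ add = {at(hall), have(k4)} \ {at(hall)} = {have(k4)}
  ∪ pre   = {have(k4)} ∪ {at(store), open(d_store_hall)}
          = {at(store), have(k4), open(d_store_hall)}

== RESULT ==
["at(store)", "have(k4)", "open(d_store_hall)"]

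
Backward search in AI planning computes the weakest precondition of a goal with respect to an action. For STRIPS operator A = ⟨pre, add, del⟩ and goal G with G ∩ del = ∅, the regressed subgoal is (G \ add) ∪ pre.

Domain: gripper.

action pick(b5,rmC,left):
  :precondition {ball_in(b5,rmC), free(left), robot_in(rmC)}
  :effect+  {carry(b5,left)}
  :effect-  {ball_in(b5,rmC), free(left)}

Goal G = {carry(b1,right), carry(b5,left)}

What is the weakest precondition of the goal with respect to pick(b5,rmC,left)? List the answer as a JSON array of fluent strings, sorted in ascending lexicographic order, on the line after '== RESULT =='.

Compute (G \ add) ∪ pre:
  G ∩ del = {}  (empty — regression defined)
  G \ add = {carry(b1,right), carry(b5,left)} \ {carry(b5,left)} = {carry(b1,right)}
  ∪ pre   = {carry(b1,right)} ∪ {ball_in(b5,rmC), free(left), robot_in(rmC)}
          = {ball_in(b5,rmC), carry(b1,right), free(left), robot_in(rmC)}

== RESULT ==
["ball_in(b5,rmC)", "carry(b1,right)", "free(left)", "robot_in(rmC)"]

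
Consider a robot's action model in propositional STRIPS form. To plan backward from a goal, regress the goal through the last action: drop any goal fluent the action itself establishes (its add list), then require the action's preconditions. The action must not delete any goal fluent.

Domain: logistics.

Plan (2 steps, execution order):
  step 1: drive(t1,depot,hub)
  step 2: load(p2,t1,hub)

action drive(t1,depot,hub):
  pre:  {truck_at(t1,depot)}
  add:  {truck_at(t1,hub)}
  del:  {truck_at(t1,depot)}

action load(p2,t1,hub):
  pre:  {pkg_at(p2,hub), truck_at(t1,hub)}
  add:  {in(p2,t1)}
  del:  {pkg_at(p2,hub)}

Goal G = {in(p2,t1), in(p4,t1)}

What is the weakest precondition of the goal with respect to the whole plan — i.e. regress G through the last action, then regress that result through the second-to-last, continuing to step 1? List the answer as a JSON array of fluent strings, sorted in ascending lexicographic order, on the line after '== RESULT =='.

Regress step by step:
  through step 2 (load(p2,t1,hub)): drop {in(p2,t1)}, keep {in(p4,t1)}, require {pkg_at(p2,hub), truck_at(t1,hub)}
    → {in(p4,t1), pkg_at(p2,hub), truck_at(t1,hub)}
  through step 1 (drive(t1,depot,hub)): drop {truck_at(t1,hub)}, keep {in(p4,t1), pkg_at(p2,hub)}, require {truck_at(t1,depot)}
    → {in(p4,t1), pkg_at(p2,hub), truck_at(t1,depot)}

== RESULT ==
["in(p4,t1)", "pkg_at(p2,hub)", "truck_at(t1,depot)"]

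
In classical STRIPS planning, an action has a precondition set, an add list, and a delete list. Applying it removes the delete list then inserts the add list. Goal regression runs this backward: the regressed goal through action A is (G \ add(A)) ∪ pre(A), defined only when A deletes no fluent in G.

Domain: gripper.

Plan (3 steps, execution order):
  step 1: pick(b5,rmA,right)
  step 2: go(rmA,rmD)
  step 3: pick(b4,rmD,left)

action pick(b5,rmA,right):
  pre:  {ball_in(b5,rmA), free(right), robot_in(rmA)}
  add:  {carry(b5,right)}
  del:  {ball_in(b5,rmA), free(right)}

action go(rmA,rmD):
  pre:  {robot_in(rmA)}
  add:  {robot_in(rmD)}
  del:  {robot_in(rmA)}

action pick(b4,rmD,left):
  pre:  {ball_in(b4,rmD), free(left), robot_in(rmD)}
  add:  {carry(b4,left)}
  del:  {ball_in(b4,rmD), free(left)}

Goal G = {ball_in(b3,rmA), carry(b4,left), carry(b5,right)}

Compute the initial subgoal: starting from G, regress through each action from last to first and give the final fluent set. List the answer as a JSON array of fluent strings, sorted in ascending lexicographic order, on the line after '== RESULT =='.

Work backward from the goal:
  through step 3 (pick(b4,rmD,left)): drop {carry(b4,left)}, keep {ball_in(b3,rmA), carry(b5,right)}, require {ball_in(b4,rmD), free(left), robot_in(rmD)}
    → {ball_in(b3,rmA), ball_in(b4,rmD), carry(b5,right), free(left), robot_in(rmD)}
  through step 2 (go(rmA,rmD)): drop {robot_in(rmD)}, keep {ball_in(b3,rmA), ball_in(b4,rmD), carry(b5,right), free(left)}, require {robot_in(rmA)}
    → {ball_in(b3,rmA), ball_in(b4,rmD), carry(b5,right), free(left), robot_in(rmA)}
  through step 1 (pick(b5,rmA,right)): drop {carry(b5,right)}, keep {ball_in(b3,rmA), ball_in(b4,rmD), free(left), robot_in(rmA)}, require {ball_in(b5,rmA), free(right), robot_in(rmA)}
    → {ball_in(b3,rmA), ball_in(b4,rmD), ball_in(b5,rmA), free(left), free(right), robot_in(rmA)}

== RESULT ==
["ball_in(b3,rmA)", "ball_in(b4,rmD)", "ball_in(b5,rmA)", "free(left)", "free(right)", "robot_in(rmA)"]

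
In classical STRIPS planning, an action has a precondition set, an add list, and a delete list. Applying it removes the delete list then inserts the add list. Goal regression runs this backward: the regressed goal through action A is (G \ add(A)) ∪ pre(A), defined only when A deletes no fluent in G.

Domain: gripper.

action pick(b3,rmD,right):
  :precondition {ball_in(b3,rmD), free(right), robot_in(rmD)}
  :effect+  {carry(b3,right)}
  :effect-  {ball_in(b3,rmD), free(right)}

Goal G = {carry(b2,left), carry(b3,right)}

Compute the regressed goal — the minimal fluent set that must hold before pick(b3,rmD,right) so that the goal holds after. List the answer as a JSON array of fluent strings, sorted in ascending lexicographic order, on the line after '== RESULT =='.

Regress:
  G ∩ del = {}  (empty — regression defined)
  G \ add = {carry(b2,left), carry(b3,right)} \ {carry(b3,right)} = {carry(b2,left)}
  ∪ pre   = {carry(b2,left)} ∪ {ball_in(b3,rmD), free(right), robot_in(rmD)}
          = {ball_in(b3,rmD), carry(b2,left), free(right), robot_in(rmD)}

== RESULT ==
["ball_in(b3,rmD)", "carry(b2,left)", "free(right)", "robot_in(rmD)"]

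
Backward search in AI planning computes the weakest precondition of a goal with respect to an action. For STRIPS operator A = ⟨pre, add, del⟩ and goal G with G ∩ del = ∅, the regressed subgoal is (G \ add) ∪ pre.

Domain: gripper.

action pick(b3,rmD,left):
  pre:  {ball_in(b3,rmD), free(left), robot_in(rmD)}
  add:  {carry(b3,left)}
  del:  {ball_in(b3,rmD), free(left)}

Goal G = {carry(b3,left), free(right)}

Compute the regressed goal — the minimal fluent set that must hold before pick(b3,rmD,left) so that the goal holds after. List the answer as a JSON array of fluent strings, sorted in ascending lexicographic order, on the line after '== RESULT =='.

Compute (G \ add) ∪ pre:
  G ∩ del = {}  (empty — regression defined)
  G \ add = {carry(b3,left), free(right)} \ {carry(b3,left)} = {free(right)}
  ∪ pre   = {free(right)} ∪ {ball_in(b3,rmD), free(left), robot_in(rmD)}
          = {ball_in(b3,rmD), free(left), free(right), robot_in(rmD)}

== RESULT ==
["ball_in(b3,rmD)", "free(left)", "free(right)", "robot_in(rmD)"]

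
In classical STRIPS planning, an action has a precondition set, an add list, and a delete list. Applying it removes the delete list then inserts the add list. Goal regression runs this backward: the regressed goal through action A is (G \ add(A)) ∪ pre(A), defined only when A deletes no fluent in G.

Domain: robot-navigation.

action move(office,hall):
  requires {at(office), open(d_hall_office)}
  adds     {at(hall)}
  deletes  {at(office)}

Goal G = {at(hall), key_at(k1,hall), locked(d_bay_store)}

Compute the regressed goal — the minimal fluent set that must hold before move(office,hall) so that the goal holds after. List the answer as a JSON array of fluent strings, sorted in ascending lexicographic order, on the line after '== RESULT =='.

Compute (G \ add) ∪ pre:
  G ∩ del = {}  (empty — regression defined)
  G \ add = {at(hall), key_at(k1,hall), locked(d_bay_store)} \ {at(hall)} = {key_at(k1,hall), locked(d_bay_store)}
  ∪ pre   = {key_at(k1,hall), locked(d_bay_store)} ∪ {at(office), open(d_hall_office)}
          = {at(office), key_at(k1,hall), locked(d_bay_store), open(d_hall_office)}

== RESULT ==
["at(office)", "key_at(k1,hall)", "locked(d_bay_store)", "open(d_hall_office)"]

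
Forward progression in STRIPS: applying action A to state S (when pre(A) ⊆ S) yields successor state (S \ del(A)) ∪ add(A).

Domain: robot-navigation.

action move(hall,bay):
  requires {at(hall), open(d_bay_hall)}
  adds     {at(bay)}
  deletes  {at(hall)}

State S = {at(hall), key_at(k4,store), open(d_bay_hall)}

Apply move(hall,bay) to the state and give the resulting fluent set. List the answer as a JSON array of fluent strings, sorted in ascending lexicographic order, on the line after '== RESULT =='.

Progress:
  pre ⊆ S: {at(hall), open(d_bay_hall)} ⊆ S  — applicable
  S \ del = {key_at(k4,store), open(d_bay_hall)}
  ∪ add   = {at(bay), key_at(k4,store), open(d_bay_hall)}

== RESULT ==
["at(bay)", "key_at(k4,store)", "open(d_bay_hall)"]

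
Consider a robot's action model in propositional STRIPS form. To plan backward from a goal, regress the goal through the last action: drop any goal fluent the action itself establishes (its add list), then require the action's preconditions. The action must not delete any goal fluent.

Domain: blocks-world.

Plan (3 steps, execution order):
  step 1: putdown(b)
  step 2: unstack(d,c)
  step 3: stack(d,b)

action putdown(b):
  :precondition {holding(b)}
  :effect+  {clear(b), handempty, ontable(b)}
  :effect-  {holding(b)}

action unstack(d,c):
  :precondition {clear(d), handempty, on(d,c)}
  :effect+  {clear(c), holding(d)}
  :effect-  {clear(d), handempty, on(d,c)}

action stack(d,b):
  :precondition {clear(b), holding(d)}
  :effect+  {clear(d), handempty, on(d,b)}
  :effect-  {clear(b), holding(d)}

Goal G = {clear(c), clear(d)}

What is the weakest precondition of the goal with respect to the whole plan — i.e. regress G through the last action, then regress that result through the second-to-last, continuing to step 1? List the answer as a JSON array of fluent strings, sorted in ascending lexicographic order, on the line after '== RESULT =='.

Regress step by step:
  through step 3 (stack(d,b)): drop {clear(d)}, keep {clear(c)}, require {clear(b), holding(d)}
    → {clear(b), clear(c), holding(d)}
  through step 2 (unstack(d,c)): drop {clear(c), holding(d)}, keep {clear(b)}, require {clear(d), handempty, on(d,c)}
    → {clear(b), clear(d), handempty, on(d,c)}
  through step 1 (putdown(b)): drop {clear(b), handempty}, keep {clear(d), on(d,c)}, require {holding(b)}
    → {clear(d), holding(b), on(d,c)}

== RESULT ==
["clear(d)", "holding(b)", "on(d,c)"]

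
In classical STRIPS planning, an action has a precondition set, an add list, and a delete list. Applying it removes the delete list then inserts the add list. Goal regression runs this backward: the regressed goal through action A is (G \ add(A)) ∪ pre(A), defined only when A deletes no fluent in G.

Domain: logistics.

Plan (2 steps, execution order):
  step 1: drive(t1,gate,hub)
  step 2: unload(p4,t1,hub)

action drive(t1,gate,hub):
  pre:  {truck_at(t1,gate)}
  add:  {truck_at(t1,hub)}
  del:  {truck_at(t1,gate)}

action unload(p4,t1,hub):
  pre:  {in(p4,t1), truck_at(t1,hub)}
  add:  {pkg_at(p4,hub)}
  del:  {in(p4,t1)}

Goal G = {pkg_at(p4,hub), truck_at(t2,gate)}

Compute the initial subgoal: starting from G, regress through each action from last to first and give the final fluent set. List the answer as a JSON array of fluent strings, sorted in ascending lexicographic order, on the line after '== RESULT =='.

Regress step by step:
  through step 2 (unload(p4,t1,hub)): drop {pkg_at(p4,hub)}, keep {truck_at(t2,gate)}, require {in(p4,t1), truck_at(t1,hub)}
    → {in(p4,t1), truck_at(t1,hub), truck_at(t2,gate)}
  through step 1 (drive(t1,gate,hub)): drop {truck_at(t1,hub)}, keep {in(p4,t1), truck_at(t2,gate)}, require {truck_at(t1,gate)}
    → {in(p4,t1), truck_at(t1,gate), truck_at(t2,gate)}

== RESULT ==
["in(p4,t1)", "truck_at(t1,gate)", "truck_at(t2,gate)"]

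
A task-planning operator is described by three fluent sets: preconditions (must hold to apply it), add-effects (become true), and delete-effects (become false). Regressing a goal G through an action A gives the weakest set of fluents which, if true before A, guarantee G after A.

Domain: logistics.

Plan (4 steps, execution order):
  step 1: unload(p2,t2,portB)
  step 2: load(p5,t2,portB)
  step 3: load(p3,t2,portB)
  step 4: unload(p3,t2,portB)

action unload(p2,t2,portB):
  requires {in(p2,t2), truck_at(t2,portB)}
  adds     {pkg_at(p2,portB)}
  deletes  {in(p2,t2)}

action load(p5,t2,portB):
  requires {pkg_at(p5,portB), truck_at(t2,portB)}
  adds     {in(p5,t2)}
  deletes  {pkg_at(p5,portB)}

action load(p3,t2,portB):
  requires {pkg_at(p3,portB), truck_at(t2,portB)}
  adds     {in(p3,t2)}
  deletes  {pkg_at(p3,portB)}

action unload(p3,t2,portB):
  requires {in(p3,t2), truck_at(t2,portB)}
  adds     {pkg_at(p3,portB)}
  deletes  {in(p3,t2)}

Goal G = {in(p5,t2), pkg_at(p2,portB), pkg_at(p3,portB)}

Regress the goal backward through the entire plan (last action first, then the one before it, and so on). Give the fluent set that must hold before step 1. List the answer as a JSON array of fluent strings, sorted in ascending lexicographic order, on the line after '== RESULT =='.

Regress step by step:
  through step 4 (unload(p3,t2,portB)): drop {pkg_at(p3,portB)}, keep {in(p5,t2), pkg_at(p2,portB)}, require {in(p3,t2), truck_at(t2,portB)}
    → {in(p3,t2), in(p5,t2), pkg_at(p2,portB), truck_at(t2,portB)}
  through step 3 (load(p3,t2,portB)): drop {in(p3,t2)}, keep {in(p5,t2), pkg_at(p2,portB), truck_at(t2,portB)}, require {pkg_at(p3,portB), truck_at(t2,portB)}
    → {in(p5,t2), pkg_at(p2,portB), pkg_at(p3,portB), truck_at(t2,portB)}
  through step 2 (load(p5,t2,portB)): drop {in(p5,t2)}, keep {pkg_at(p2,portB), pkg_at(p3,portB), truck_at(t2,portB)}, require {pkg_at(p5,portB), truck_at(t2,portB)}
    → {pkg_at(p2,portB), pkg_at(p3,portB), pkg_at(p5,portB), truck_at(t2,portB)}
  through step 1 (unload(p2,t2,portB)): drop {pkg_at(p2,portB)}, keep {pkg_at(p3,portB), pkg_at(p5,portB), truck_at(t2,portB)}, require {in(p2,t2), truck_at(t2,portB)}
    → {in(p2,t2), pkg_at(p3,portB), pkg_at(p5,portB), truck_at(t2,portB)}

== RESULT ==
["in(p2,t2)", "pkg_at(p3,portB)", "pkg_at(p5,portB)", "truck_at(t2,portB)"]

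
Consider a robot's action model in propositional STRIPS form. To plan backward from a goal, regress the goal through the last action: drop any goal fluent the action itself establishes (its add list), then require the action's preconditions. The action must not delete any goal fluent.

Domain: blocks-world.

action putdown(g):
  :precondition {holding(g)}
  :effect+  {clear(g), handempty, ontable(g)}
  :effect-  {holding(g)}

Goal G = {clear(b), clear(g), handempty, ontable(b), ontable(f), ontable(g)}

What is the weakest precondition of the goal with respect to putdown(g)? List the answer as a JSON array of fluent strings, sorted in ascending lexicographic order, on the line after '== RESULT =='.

Regress:
  G ∩ del = {}  (empty — regression defined)
  G \ add = {clear(b), clear(g), handempty, ontable(b), ontable(f), ontable(g)} \ {clear(g), handempty, ontable(g)} = {clear(b), ontable(b), ontable(f)}
  ∪ pre   = {clear(b), ontable(b), ontable(f)} ∪ {holding(g)}
          = {clear(b), holding(g), ontable(b), ontable(f)}

== RESULT ==
["clear(b)", "holding(g)", "ontable(b)", "ontable(f)"]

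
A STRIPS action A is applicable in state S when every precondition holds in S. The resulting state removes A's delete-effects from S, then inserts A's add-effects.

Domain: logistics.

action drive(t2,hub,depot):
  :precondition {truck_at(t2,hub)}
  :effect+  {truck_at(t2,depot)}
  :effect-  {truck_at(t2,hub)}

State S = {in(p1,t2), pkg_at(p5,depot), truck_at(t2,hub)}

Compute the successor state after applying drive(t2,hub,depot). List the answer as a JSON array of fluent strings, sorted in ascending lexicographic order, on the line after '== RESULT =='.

Progress:
  pre ⊆ S: {truck_at(t2,hub)} ⊆ S  — applicable
  S \ del = {in(p1,t2), pkg_at(p5,depot)}
  ∪ add   = {in(p1,t2), pkg_at(p5,depot), truck_at(t2,depot)}

== RESULT ==
["in(p1,t2)", "pkg_at(p5,depot)", "truck_at(t2,depot)"]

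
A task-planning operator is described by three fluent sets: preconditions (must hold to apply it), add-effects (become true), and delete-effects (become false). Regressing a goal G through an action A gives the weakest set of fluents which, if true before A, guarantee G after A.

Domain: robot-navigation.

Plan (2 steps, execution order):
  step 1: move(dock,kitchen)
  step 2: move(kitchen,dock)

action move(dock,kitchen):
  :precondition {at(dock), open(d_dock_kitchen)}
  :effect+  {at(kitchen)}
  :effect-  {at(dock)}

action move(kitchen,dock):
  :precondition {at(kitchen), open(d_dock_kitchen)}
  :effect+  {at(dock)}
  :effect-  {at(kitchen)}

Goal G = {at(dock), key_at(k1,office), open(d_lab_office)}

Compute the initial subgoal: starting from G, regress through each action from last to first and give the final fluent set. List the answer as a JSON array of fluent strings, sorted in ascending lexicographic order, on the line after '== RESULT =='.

Work backward from the goal:
  through step 2 (move(kitchen,dock)): drop {at(dock)}, keep {key_at(k1,office), open(d_lab_office)}, require {at(kitchen), open(d_dock_kitchen)}
    → {at(kitchen), key_at(k1,office), open(d_dock_kitchen), open(d_lab_office)}
  through step 1 (move(dock,kitchen)): drop {at(kitchen)}, keep {key_at(k1,office), open(d_dock_kitchen), open(d_lab_office)}, require {at(dock), open(d_dock_kitchen)}
    → {at(dock), key_at(k1,office), open(d_dock_kitchen), open(d_lab_office)}

== RESULT ==
["at(dock)", "key_at(k1,office)", "open(d_dock_kitchen)", "open(d_lab_office)"]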